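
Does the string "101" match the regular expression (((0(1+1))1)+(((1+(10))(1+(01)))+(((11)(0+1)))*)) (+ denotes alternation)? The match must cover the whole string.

The right alternative (((1+(10))(1+(01)))+(((11)(0+1)))*) matches 101.

yes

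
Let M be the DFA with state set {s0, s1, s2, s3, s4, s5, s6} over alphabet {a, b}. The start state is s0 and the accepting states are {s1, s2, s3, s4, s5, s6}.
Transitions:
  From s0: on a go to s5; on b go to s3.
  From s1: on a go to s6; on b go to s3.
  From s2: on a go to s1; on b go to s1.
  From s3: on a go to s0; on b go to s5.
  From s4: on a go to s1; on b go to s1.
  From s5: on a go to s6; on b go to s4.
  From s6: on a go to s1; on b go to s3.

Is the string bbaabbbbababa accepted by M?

s0 --b--> s3
s3 --b--> s5
s5 --a--> s6
s6 --a--> s1
s1 --b--> s3
s3 --b--> s5
s5 --b--> s4
s4 --b--> s1
s1 --a--> s6
s6 --b--> s3
s3 --a--> s0
s0 --b--> s3
s3 --a--> s0
End in state s0, which is not an accepting state.

rejected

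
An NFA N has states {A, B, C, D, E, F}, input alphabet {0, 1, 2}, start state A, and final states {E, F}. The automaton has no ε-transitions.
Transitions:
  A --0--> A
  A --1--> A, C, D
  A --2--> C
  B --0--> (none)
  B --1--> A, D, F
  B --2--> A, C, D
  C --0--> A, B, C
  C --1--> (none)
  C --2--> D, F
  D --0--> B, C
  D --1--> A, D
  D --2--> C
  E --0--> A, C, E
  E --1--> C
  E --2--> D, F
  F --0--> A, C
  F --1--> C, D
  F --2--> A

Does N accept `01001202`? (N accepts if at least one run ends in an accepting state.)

accepted

Start: {A}
read 0: {A}
read 1: {A, C, D}
read 0: {A, B, C}
read 0: {A, B, C}
read 1: {A, C, D, F}
read 2: {A, C, D, F}
read 0: {A, B, C}
read 2: {A, C, D, F}
Reachable ∩ accepting = {F} — nonempty.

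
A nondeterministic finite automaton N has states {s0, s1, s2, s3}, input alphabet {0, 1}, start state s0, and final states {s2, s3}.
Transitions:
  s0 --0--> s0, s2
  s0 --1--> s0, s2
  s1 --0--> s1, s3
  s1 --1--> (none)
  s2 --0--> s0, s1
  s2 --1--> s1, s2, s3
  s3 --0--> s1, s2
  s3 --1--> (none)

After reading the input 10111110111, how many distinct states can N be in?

Start: {s0}
read 1: {s0, s2}
read 0: {s0, s1, s2}
read 1: {s0, s1, s2, s3}
read 1: {s0, s1, s2, s3}
read 1: {s0, s1, s2, s3}
read 1: {s0, s1, s2, s3}
read 1: {s0, s1, s2, s3}
read 0: {s0, s1, s2, s3}
read 1: {s0, s1, s2, s3}
read 1: {s0, s1, s2, s3}
read 1: {s0, s1, s2, s3}
Final reachable set {s0, s1, s2, s3} has 4 states.

4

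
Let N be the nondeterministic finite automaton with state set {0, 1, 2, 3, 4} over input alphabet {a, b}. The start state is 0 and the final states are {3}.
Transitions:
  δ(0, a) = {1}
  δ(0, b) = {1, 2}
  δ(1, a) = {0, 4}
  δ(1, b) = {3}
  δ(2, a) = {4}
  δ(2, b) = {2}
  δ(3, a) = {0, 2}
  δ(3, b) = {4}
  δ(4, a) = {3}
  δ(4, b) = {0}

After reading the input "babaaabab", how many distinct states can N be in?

Start: {0}
read b: {1, 2}
read a: {0, 4}
read b: {0, 1, 2}
read a: {0, 1, 4}
read a: {0, 1, 3, 4}
read a: {0, 1, 2, 3, 4}
read b: {0, 1, 2, 3, 4}
read a: {0, 1, 2, 3, 4}
read b: {0, 1, 2, 3, 4}
Final reachable set {0, 1, 2, 3, 4} has 5 states.

5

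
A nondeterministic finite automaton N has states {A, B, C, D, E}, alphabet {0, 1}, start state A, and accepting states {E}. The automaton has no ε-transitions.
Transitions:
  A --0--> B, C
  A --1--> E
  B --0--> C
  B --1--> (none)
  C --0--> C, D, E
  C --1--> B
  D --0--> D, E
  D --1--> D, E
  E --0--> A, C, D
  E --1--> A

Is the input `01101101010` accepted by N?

rejected

Start: {A}
read 0: {B, C}
read 1: {B}
read 1: {}
The reachable set is empty and stays empty for the remaining 8 symbols.
Reachable ∩ accepting = {} — empty.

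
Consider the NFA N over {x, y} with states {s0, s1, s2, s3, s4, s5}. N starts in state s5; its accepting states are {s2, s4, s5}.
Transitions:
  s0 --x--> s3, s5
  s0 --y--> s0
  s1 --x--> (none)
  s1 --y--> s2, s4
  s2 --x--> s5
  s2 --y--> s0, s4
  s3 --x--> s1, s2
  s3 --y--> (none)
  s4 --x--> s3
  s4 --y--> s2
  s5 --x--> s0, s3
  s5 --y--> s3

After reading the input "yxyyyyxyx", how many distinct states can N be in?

2

Start: {s5}
read y: {s3}
read x: {s1, s2}
read y: {s0, s2, s4}
read y: {s0, s2, s4}
read y: {s0, s2, s4}
read y: {s0, s2, s4}
read x: {s3, s5}
read y: {s3}
read x: {s1, s2}
Final reachable set {s1, s2} has 2 states.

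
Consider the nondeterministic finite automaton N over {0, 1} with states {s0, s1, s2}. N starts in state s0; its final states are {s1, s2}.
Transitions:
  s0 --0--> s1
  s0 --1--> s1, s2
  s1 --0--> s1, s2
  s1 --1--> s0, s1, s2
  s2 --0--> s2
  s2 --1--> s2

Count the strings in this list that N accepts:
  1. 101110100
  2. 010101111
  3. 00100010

3

101110100: accepted
010101111: accepted
00100010: accepted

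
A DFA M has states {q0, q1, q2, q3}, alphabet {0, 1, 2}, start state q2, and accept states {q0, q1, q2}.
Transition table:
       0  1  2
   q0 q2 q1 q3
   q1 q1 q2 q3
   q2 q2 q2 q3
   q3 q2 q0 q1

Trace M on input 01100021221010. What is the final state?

q2 --0--> q2
q2 --1--> q2
q2 --1--> q2
q2 --0--> q2
q2 --0--> q2
q2 --0--> q2
q2 --2--> q3
q3 --1--> q0
q0 --2--> q3
q3 --2--> q1
q1 --1--> q2
q2 --0--> q2
q2 --1--> q2
q2 --0--> q2

q2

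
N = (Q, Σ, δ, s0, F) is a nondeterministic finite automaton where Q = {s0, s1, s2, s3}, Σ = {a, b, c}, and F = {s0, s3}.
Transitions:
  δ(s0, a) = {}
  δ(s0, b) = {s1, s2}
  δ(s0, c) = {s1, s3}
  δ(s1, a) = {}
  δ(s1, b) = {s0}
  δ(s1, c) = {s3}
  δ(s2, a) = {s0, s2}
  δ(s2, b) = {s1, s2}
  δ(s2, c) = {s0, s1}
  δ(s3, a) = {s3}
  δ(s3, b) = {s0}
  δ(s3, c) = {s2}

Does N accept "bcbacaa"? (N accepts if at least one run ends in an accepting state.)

accepted

Start: {s0}
read b: {s1, s2}
read c: {s0, s1, s3}
read b: {s0, s1, s2}
read a: {s0, s2}
read c: {s0, s1, s3}
read a: {s3}
read a: {s3}
Reachable ∩ accepting = {s3} — nonempty.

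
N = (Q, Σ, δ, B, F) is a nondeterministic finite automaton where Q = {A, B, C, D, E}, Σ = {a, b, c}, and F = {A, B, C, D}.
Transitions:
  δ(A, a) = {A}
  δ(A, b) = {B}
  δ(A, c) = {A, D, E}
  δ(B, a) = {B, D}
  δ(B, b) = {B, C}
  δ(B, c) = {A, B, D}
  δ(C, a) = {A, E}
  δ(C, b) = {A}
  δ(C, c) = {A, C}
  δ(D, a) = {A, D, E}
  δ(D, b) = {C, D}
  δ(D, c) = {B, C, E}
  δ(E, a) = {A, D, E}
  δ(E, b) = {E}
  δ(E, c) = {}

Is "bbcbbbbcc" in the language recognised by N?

Start: {B}
read b: {B, C}
read b: {A, B, C}
read c: {A, B, C, D, E}
read b: {A, B, C, D, E}
read b: {A, B, C, D, E}
read b: {A, B, C, D, E}
read b: {A, B, C, D, E}
read c: {A, B, C, D, E}
read c: {A, B, C, D, E}
Reachable ∩ accepting = {A, B, C, D} — nonempty.

accepted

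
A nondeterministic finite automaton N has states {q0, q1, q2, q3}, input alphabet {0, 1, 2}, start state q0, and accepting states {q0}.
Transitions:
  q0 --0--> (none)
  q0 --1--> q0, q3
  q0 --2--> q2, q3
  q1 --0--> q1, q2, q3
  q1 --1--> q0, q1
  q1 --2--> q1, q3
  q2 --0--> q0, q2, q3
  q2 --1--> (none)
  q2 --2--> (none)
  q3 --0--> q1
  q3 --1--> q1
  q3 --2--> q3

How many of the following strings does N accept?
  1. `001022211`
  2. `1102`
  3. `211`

`001022211`: rejected
`1102`: rejected
`211`: accepted

1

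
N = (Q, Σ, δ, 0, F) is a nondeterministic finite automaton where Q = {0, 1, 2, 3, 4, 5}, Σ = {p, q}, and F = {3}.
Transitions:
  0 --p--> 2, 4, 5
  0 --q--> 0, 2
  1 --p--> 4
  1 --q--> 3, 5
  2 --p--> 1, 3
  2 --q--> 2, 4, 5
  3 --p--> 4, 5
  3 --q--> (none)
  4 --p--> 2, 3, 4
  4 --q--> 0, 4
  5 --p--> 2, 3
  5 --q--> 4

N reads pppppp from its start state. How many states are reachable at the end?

5

Start: {0}
read p: {2, 4, 5}
read p: {1, 2, 3, 4}
read p: {1, 2, 3, 4, 5}
read p: {1, 2, 3, 4, 5}
read p: {1, 2, 3, 4, 5}
read p: {1, 2, 3, 4, 5}
Final reachable set {1, 2, 3, 4, 5} has 5 states.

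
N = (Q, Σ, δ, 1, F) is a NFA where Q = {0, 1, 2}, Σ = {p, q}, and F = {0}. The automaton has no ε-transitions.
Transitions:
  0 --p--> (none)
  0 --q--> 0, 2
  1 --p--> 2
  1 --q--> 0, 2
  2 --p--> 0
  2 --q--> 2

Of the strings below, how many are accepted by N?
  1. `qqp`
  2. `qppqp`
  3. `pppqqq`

1

`qqp`: accepted
`qppqp`: rejected
`pppqqq`: rejected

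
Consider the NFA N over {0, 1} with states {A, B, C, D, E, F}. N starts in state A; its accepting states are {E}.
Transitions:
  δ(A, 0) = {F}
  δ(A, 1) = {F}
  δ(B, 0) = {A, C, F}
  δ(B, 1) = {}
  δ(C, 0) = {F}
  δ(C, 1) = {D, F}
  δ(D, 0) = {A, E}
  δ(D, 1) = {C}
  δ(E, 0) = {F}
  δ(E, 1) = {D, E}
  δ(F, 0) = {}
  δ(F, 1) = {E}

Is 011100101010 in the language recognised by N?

rejected

Start: {A}
read 0: {F}
read 1: {E}
read 1: {D, E}
read 1: {C, D, E}
read 0: {A, E, F}
read 0: {F}
read 1: {E}
read 0: {F}
read 1: {E}
read 0: {F}
read 1: {E}
read 0: {F}
Reachable ∩ accepting = {} — empty.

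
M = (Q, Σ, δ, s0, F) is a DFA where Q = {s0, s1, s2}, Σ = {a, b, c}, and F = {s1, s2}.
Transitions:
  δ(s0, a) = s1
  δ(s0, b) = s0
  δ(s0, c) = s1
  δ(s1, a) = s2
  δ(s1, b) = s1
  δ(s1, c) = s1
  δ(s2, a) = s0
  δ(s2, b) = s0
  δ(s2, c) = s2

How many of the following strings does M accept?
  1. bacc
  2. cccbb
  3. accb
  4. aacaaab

3

bacc: accepted
cccbb: accepted
accb: accepted
aacaaab: rejected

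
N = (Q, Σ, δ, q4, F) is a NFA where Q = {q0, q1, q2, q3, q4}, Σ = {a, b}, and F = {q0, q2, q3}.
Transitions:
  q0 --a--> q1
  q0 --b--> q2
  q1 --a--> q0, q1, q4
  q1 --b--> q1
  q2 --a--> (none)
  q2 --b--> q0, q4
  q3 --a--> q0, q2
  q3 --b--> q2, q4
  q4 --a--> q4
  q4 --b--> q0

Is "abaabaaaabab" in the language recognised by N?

Start: {q4}
read a: {q4}
read b: {q0}
read a: {q1}
read a: {q0, q1, q4}
read b: {q0, q1, q2}
read a: {q0, q1, q4}
read a: {q0, q1, q4}
read a: {q0, q1, q4}
read a: {q0, q1, q4}
read b: {q0, q1, q2}
read a: {q0, q1, q4}
read b: {q0, q1, q2}
Reachable ∩ accepting = {q0, q2} — nonempty.

accepted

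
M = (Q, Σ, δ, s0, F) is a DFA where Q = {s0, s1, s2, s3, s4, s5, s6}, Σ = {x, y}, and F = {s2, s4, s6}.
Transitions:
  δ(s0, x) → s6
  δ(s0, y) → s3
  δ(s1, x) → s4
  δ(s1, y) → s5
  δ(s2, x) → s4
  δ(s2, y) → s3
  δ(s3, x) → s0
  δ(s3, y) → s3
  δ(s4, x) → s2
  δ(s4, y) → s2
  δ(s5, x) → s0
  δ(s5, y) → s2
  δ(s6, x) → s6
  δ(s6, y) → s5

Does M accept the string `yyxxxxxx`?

s0 --y--> s3
s3 --y--> s3
s3 --x--> s0
s0 --x--> s6
s6 --x--> s6
s6 --x--> s6
s6 --x--> s6
s6 --x--> s6
End in state s6, which is an accepting state.

accepted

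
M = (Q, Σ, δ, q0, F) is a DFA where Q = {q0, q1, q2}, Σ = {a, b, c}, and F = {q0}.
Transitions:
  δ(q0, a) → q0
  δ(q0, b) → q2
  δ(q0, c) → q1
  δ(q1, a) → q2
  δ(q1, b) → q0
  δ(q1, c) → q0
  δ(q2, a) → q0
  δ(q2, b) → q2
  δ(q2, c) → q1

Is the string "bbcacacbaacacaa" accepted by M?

accepted

q0 --b--> q2
q2 --b--> q2
q2 --c--> q1
q1 --a--> q2
q2 --c--> q1
q1 --a--> q2
q2 --c--> q1
q1 --b--> q0
q0 --a--> q0
q0 --a--> q0
q0 --c--> q1
q1 --a--> q2
q2 --c--> q1
q1 --a--> q2
q2 --a--> q0
End in state q0, which is an accepting state.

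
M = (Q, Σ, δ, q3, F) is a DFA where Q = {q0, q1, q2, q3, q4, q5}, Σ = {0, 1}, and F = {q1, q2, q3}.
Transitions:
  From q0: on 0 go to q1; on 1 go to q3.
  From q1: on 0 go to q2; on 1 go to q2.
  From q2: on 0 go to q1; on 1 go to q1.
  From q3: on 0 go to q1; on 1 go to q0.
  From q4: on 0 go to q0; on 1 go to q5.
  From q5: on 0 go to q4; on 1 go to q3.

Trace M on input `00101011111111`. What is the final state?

q2

q3 --0--> q1
q1 --0--> q2
q2 --1--> q1
q1 --0--> q2
q2 --1--> q1
q1 --0--> q2
q2 --1--> q1
q1 --1--> q2
q2 --1--> q1
q1 --1--> q2
q2 --1--> q1
q1 --1--> q2
q2 --1--> q1
q1 --1--> q2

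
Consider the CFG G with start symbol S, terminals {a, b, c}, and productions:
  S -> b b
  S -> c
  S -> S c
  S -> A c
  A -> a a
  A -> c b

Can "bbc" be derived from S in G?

yes

S ⇒ Sc ⇒ bbc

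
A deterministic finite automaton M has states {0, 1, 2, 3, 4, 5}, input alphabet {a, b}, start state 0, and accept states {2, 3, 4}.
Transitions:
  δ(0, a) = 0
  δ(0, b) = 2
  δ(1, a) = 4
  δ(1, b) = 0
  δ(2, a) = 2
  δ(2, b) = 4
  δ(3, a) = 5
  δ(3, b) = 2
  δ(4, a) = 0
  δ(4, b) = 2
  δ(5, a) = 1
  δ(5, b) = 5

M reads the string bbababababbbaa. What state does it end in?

0

0 --b--> 2
2 --b--> 4
4 --a--> 0
0 --b--> 2
2 --a--> 2
2 --b--> 4
4 --a--> 0
0 --b--> 2
2 --a--> 2
2 --b--> 4
4 --b--> 2
2 --b--> 4
4 --a--> 0
0 --a--> 0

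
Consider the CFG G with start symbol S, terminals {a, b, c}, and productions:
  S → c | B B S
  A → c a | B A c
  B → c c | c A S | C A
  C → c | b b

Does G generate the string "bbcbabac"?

no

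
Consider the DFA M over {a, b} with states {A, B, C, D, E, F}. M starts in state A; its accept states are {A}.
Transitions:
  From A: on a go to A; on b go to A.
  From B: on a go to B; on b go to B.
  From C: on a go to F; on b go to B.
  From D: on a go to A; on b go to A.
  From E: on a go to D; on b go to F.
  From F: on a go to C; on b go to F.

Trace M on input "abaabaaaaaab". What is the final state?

A --a--> A
A --b--> A
A --a--> A
A --a--> A
A --b--> A
A --a--> A
A --a--> A
A --a--> A
A --a--> A
A --a--> A
A --a--> A
A --b--> A

A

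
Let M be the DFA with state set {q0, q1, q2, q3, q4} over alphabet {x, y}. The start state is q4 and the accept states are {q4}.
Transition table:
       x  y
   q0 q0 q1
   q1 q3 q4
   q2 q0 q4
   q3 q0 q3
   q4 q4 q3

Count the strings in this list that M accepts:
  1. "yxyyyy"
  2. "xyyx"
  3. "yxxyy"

"yxyyyy": rejected
"xyyx": rejected
"yxxyy": accepted

1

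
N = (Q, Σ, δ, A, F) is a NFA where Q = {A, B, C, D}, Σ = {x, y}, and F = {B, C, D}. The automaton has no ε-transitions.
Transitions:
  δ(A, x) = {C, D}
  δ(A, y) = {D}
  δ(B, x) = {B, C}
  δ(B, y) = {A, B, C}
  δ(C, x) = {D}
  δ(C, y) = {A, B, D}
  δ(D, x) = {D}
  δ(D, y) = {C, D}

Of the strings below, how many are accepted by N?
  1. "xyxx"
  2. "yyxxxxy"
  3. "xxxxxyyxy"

"xyxx": accepted
"yyxxxxy": accepted
"xxxxxyyxy": accepted

3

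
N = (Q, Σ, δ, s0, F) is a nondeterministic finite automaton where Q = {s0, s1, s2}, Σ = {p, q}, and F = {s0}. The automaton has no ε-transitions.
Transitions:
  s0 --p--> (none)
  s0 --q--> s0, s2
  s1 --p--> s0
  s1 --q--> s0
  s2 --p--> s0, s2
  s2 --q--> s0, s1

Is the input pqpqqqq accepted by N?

Start: {s0}
read p: {}
The reachable set is empty and stays empty for the remaining 6 symbols.
Reachable ∩ accepting = {} — empty.

rejected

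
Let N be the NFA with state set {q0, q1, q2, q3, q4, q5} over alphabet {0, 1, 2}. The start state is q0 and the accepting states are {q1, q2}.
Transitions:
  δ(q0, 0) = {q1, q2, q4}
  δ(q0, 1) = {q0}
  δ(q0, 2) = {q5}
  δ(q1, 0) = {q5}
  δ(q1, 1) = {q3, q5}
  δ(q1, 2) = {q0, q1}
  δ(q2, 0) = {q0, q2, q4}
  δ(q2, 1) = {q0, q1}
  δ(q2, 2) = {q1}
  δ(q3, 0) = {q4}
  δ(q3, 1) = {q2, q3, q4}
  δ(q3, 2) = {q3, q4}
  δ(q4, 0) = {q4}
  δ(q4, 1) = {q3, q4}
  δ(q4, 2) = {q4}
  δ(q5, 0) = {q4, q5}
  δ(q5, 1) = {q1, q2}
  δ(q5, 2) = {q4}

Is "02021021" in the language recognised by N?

Start: {q0}
read 0: {q1, q2, q4}
read 2: {q0, q1, q4}
read 0: {q1, q2, q4, q5}
read 2: {q0, q1, q4}
read 1: {q0, q3, q4, q5}
read 0: {q1, q2, q4, q5}
read 2: {q0, q1, q4}
read 1: {q0, q3, q4, q5}
Reachable ∩ accepting = {} — empty.

rejected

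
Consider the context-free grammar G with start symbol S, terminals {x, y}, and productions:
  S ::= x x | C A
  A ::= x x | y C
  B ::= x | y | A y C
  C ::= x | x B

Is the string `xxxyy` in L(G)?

no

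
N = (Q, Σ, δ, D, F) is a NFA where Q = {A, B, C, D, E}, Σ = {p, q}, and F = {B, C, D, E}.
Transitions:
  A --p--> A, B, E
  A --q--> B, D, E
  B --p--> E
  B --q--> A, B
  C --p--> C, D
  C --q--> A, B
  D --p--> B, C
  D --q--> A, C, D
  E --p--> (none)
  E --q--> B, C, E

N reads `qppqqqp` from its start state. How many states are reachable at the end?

Start: {D}
read q: {A, C, D}
read p: {A, B, C, D, E}
read p: {A, B, C, D, E}
read q: {A, B, C, D, E}
read q: {A, B, C, D, E}
read q: {A, B, C, D, E}
read p: {A, B, C, D, E}
Final reachable set {A, B, C, D, E} has 5 states.

5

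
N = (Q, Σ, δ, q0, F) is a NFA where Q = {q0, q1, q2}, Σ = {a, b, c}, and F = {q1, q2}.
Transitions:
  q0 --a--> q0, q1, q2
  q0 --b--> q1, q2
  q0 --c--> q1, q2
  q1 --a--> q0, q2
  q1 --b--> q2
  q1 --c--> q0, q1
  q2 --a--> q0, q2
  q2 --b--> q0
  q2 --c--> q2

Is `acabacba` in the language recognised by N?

accepted

Start: {q0}
read a: {q0, q1, q2}
read c: {q0, q1, q2}
read a: {q0, q1, q2}
read b: {q0, q1, q2}
read a: {q0, q1, q2}
read c: {q0, q1, q2}
read b: {q0, q1, q2}
read a: {q0, q1, q2}
Reachable ∩ accepting = {q1, q2} — nonempty.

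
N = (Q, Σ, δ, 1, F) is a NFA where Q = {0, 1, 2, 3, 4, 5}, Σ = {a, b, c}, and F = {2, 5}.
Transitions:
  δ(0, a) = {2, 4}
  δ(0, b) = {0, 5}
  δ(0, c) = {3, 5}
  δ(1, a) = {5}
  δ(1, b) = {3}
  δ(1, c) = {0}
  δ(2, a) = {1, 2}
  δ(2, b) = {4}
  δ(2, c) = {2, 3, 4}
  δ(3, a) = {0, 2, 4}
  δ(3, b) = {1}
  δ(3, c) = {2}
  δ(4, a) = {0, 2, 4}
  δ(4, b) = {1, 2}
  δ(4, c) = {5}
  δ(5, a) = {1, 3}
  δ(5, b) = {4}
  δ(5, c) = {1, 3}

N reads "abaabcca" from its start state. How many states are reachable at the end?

6

Start: {1}
read a: {5}
read b: {4}
read a: {0, 2, 4}
read a: {0, 1, 2, 4}
read b: {0, 1, 2, 3, 4, 5}
read c: {0, 1, 2, 3, 4, 5}
read c: {0, 1, 2, 3, 4, 5}
read a: {0, 1, 2, 3, 4, 5}
Final reachable set {0, 1, 2, 3, 4, 5} has 6 states.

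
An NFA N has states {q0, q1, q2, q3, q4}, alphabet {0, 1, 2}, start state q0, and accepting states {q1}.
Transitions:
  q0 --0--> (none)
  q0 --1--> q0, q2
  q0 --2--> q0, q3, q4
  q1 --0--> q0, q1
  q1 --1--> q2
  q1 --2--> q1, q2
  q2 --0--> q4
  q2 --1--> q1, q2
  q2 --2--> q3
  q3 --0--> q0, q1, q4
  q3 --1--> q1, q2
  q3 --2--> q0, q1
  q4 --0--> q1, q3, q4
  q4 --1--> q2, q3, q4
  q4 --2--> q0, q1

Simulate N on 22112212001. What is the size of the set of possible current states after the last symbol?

5

Start: {q0}
read 2: {q0, q3, q4}
read 2: {q0, q1, q3, q4}
read 1: {q0, q1, q2, q3, q4}
read 1: {q0, q1, q2, q3, q4}
read 2: {q0, q1, q2, q3, q4}
read 2: {q0, q1, q2, q3, q4}
read 1: {q0, q1, q2, q3, q4}
read 2: {q0, q1, q2, q3, q4}
read 0: {q0, q1, q3, q4}
read 0: {q0, q1, q3, q4}
read 1: {q0, q1, q2, q3, q4}
Final reachable set {q0, q1, q2, q3, q4} has 5 states.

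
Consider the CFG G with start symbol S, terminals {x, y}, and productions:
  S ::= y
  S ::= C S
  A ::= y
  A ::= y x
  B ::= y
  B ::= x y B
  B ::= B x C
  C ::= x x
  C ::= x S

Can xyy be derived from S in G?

S ⇒ CS ⇒ xSS ⇒ xyS ⇒ xyy

yes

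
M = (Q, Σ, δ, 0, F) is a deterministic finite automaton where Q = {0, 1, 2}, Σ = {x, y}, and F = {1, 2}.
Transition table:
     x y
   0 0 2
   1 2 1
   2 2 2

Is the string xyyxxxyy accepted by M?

accepted

0 --x--> 0
0 --y--> 2
2 --y--> 2
2 --x--> 2
2 --x--> 2
2 --x--> 2
2 --y--> 2
2 --y--> 2
End in state 2, which is an accepting state.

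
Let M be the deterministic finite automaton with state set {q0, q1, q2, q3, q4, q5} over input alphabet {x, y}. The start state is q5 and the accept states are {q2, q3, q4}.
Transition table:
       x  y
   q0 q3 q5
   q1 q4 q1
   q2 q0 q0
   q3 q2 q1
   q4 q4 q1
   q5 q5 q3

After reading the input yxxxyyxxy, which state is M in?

q5 --y--> q3
q3 --x--> q2
q2 --x--> q0
q0 --x--> q3
q3 --y--> q1
q1 --y--> q1
q1 --x--> q4
q4 --x--> q4
q4 --y--> q1

q1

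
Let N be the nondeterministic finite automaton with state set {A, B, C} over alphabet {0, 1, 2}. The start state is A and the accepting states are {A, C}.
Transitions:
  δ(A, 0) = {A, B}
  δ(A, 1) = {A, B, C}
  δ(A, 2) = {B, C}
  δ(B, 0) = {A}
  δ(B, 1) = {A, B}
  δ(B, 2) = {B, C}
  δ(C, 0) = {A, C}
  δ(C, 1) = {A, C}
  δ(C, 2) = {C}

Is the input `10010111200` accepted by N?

Start: {A}
read 1: {A, B, C}
read 0: {A, B, C}
read 0: {A, B, C}
read 1: {A, B, C}
read 0: {A, B, C}
read 1: {A, B, C}
read 1: {A, B, C}
read 1: {A, B, C}
read 2: {B, C}
read 0: {A, C}
read 0: {A, B, C}
Reachable ∩ accepting = {A, C} — nonempty.

accepted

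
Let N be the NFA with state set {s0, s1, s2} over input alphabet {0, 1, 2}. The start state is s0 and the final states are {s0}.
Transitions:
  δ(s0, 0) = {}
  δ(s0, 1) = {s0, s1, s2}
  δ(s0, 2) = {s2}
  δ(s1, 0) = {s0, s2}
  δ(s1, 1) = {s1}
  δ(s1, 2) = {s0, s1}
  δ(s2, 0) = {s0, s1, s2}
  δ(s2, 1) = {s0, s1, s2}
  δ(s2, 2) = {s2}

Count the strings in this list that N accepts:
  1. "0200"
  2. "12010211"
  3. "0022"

1

"0200": rejected
"12010211": accepted
"0022": rejected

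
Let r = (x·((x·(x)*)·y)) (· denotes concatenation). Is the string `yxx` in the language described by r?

no

No split of yxx into u·v has x matching u and ((x·(x)*)·y) matching v.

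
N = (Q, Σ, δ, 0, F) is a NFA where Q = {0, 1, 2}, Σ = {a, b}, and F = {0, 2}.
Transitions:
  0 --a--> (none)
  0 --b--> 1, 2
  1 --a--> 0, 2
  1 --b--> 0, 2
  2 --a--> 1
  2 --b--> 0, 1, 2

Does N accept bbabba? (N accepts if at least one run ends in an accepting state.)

accepted

Start: {0}
read b: {1, 2}
read b: {0, 1, 2}
read a: {0, 1, 2}
read b: {0, 1, 2}
read b: {0, 1, 2}
read a: {0, 1, 2}
Reachable ∩ accepting = {0, 2} — nonempty.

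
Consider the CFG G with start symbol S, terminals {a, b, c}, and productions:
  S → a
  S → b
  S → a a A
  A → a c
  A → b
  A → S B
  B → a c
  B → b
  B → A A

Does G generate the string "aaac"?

yes

S ⇒ aaA ⇒ aaac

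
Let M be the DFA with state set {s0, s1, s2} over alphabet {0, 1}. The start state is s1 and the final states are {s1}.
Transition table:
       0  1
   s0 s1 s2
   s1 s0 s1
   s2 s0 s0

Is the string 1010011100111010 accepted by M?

rejected

s1 --1--> s1
s1 --0--> s0
s0 --1--> s2
s2 --0--> s0
s0 --0--> s1
s1 --1--> s1
s1 --1--> s1
s1 --1--> s1
s1 --0--> s0
s0 --0--> s1
s1 --1--> s1
s1 --1--> s1
s1 --1--> s1
s1 --0--> s0
s0 --1--> s2
s2 --0--> s0
End in state s0, which is not an accepting state.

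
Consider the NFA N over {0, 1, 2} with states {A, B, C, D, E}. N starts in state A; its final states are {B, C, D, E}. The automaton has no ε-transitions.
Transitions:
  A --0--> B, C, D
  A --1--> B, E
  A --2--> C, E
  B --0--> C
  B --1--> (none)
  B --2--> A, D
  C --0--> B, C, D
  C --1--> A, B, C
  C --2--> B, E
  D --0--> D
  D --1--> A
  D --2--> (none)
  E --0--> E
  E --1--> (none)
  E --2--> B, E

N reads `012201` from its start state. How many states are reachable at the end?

Start: {A}
read 0: {B, C, D}
read 1: {A, B, C}
read 2: {A, B, C, D, E}
read 2: {A, B, C, D, E}
read 0: {B, C, D, E}
read 1: {A, B, C}
Final reachable set {A, B, C} has 3 states.

3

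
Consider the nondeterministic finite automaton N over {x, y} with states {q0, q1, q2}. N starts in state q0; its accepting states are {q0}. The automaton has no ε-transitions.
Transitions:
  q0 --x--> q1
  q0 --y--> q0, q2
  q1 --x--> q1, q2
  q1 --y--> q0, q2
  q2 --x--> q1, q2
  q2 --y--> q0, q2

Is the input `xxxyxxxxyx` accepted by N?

rejected

Start: {q0}
read x: {q1}
read x: {q1, q2}
read x: {q1, q2}
read y: {q0, q2}
read x: {q1, q2}
read x: {q1, q2}
read x: {q1, q2}
read x: {q1, q2}
read y: {q0, q2}
read x: {q1, q2}
Reachable ∩ accepting = {} — empty.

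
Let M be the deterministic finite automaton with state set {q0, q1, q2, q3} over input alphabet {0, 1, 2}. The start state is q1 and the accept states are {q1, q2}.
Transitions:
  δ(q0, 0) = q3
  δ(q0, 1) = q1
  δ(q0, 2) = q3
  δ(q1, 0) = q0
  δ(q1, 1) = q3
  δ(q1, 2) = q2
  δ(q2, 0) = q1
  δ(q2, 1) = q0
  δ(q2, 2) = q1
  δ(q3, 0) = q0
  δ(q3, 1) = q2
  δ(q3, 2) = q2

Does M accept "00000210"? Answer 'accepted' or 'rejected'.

q1 --0--> q0
q0 --0--> q3
q3 --0--> q0
q0 --0--> q3
q3 --0--> q0
q0 --2--> q3
q3 --1--> q2
q2 --0--> q1
End in state q1, which is an accepting state.

accepted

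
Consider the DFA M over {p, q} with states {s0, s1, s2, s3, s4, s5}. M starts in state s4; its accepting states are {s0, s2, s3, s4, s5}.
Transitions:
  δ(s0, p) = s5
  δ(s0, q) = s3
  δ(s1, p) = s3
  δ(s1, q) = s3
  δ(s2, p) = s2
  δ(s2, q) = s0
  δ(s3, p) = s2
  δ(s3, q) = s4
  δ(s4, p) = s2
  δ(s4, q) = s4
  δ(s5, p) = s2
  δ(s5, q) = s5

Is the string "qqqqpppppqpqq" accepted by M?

s4 --q--> s4
s4 --q--> s4
s4 --q--> s4
s4 --q--> s4
s4 --p--> s2
s2 --p--> s2
s2 --p--> s2
s2 --p--> s2
s2 --p--> s2
s2 --q--> s0
s0 --p--> s5
s5 --q--> s5
s5 --q--> s5
End in state s5, which is an accepting state.

accepted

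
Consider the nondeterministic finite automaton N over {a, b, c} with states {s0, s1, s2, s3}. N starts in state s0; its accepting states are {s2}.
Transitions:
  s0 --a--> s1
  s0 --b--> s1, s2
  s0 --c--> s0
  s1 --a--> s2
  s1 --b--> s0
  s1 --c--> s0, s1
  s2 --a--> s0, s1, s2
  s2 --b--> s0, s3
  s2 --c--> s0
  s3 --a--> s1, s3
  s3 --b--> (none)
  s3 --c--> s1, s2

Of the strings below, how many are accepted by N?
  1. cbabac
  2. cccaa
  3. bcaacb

cbabac: accepted
cccaa: accepted
bcaacb: accepted

3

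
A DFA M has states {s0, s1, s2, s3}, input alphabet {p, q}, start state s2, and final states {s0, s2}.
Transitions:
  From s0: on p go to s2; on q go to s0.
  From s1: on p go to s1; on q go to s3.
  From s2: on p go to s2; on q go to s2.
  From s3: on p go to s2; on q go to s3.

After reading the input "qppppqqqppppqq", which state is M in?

s2

s2 --q--> s2
s2 --p--> s2
s2 --p--> s2
s2 --p--> s2
s2 --p--> s2
s2 --q--> s2
s2 --q--> s2
s2 --q--> s2
s2 --p--> s2
s2 --p--> s2
s2 --p--> s2
s2 --p--> s2
s2 --q--> s2
s2 --q--> s2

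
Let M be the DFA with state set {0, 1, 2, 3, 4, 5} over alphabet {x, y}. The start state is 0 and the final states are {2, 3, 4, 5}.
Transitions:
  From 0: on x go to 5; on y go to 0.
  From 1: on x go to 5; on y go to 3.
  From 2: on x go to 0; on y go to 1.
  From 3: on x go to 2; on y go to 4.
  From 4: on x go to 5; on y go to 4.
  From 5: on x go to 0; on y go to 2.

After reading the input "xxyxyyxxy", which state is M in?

0 --x--> 5
5 --x--> 0
0 --y--> 0
0 --x--> 5
5 --y--> 2
2 --y--> 1
1 --x--> 5
5 --x--> 0
0 --y--> 0

0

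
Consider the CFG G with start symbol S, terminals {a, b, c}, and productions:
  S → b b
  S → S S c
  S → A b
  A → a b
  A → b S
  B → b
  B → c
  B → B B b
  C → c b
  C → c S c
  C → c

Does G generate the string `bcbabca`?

no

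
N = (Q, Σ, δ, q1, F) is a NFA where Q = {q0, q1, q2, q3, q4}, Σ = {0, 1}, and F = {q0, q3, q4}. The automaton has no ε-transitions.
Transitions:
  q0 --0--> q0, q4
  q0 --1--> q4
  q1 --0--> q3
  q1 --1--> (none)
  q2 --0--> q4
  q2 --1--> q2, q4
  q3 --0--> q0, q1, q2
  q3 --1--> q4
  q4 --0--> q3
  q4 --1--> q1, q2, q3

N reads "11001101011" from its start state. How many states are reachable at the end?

0

Start: {q1}
read 1: {}
The reachable set is empty and stays empty for the remaining 10 symbols.
Final reachable set {} has 0 states.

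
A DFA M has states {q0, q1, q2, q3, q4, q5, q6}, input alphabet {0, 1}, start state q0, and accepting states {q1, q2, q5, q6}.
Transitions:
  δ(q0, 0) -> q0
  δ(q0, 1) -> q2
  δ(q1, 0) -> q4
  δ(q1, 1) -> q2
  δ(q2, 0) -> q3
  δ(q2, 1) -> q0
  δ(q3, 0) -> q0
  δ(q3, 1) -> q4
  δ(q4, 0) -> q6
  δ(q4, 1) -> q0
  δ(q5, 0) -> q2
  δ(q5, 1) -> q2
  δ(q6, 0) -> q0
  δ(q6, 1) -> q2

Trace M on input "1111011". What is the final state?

q0 --1--> q2
q2 --1--> q0
q0 --1--> q2
q2 --1--> q0
q0 --0--> q0
q0 --1--> q2
q2 --1--> q0

q0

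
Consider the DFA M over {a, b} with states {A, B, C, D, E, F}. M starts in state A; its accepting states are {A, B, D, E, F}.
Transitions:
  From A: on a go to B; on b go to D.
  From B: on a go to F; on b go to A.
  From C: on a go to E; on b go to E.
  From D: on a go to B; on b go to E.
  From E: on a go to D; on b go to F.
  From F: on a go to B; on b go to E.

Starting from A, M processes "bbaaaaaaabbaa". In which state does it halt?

F

A --b--> D
D --b--> E
E --a--> D
D --a--> B
B --a--> F
F --a--> B
B --a--> F
F --a--> B
B --a--> F
F --b--> E
E --b--> F
F --a--> B
B --a--> F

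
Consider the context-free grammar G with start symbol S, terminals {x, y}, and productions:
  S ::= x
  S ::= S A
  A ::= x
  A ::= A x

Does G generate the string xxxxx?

S ⇒ SA ⇒ SAA ⇒ SAAA ⇒ xAAA ⇒ xAxAA ⇒ xxxAA ⇒ xxxxA ⇒ xxxxx

yes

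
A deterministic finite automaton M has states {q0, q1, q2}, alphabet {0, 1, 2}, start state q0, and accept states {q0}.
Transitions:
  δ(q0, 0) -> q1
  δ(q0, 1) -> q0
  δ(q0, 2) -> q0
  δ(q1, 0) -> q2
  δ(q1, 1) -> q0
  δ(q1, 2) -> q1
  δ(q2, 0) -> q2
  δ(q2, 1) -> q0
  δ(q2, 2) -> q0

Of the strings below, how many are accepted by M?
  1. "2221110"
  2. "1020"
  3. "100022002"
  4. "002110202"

2

"2221110": rejected
"1020": rejected
"100022002": accepted
"002110202": accepted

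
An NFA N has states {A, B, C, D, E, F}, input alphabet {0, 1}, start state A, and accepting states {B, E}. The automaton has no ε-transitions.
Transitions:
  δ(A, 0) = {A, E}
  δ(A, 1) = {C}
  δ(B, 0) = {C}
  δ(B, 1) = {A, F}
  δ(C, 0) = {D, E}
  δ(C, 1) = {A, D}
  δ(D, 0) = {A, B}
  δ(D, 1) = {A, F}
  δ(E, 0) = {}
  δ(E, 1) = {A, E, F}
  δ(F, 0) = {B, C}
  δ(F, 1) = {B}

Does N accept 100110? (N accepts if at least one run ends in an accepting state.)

Start: {A}
read 1: {C}
read 0: {D, E}
read 0: {A, B}
read 1: {A, C, F}
read 1: {A, B, C, D}
read 0: {A, B, C, D, E}
Reachable ∩ accepting = {B, E} — nonempty.

accepted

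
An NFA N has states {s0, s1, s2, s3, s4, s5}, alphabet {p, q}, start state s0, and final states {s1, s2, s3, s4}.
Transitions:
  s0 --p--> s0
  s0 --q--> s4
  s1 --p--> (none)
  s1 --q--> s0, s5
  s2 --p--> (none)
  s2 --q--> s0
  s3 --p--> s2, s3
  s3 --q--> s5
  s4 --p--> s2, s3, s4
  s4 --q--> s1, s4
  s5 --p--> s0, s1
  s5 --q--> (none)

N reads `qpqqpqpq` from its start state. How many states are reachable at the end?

Start: {s0}
read q: {s4}
read p: {s2, s3, s4}
read q: {s0, s1, s4, s5}
read q: {s0, s1, s4, s5}
read p: {s0, s1, s2, s3, s4}
read q: {s0, s1, s4, s5}
read p: {s0, s1, s2, s3, s4}
read q: {s0, s1, s4, s5}
Final reachable set {s0, s1, s4, s5} has 4 states.

4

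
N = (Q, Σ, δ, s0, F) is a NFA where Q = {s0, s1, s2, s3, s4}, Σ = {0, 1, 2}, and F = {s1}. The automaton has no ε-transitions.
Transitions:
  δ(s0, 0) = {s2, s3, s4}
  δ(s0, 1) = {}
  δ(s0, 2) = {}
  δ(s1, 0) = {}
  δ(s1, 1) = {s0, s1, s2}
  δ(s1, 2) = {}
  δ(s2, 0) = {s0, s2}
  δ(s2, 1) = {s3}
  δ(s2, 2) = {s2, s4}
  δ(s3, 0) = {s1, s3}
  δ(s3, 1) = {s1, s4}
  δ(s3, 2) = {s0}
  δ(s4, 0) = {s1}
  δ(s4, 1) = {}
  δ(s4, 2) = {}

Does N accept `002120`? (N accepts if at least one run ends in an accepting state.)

rejected

Start: {s0}
read 0: {s2, s3, s4}
read 0: {s0, s1, s2, s3}
read 2: {s0, s2, s4}
read 1: {s3}
read 2: {s0}
read 0: {s2, s3, s4}
Reachable ∩ accepting = {} — empty.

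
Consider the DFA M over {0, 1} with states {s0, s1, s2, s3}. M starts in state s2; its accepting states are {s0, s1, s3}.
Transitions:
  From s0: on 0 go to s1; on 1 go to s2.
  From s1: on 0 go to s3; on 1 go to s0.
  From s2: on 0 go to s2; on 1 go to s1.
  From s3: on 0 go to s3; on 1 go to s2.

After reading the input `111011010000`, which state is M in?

s2 --1--> s1
s1 --1--> s0
s0 --1--> s2
s2 --0--> s2
s2 --1--> s1
s1 --1--> s0
s0 --0--> s1
s1 --1--> s0
s0 --0--> s1
s1 --0--> s3
s3 --0--> s3
s3 --0--> s3

s3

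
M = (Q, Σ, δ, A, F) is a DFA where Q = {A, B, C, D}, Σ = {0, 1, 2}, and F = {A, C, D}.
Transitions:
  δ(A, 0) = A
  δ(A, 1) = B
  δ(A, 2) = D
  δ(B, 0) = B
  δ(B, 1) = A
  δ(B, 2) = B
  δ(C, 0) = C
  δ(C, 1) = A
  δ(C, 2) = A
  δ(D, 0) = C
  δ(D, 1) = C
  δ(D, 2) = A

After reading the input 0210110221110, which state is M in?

A

A --0--> A
A --2--> D
D --1--> C
C --0--> C
C --1--> A
A --1--> B
B --0--> B
B --2--> B
B --2--> B
B --1--> A
A --1--> B
B --1--> A
A --0--> A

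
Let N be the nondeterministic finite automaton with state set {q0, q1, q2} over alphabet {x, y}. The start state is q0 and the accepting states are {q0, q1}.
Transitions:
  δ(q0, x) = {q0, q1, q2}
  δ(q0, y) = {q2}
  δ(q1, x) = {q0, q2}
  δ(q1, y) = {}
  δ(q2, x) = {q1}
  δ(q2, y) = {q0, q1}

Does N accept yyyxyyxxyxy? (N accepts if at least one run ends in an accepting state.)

Start: {q0}
read y: {q2}
read y: {q0, q1}
read y: {q2}
read x: {q1}
read y: {}
The reachable set is empty and stays empty for the remaining 6 symbols.
Reachable ∩ accepting = {} — empty.

rejected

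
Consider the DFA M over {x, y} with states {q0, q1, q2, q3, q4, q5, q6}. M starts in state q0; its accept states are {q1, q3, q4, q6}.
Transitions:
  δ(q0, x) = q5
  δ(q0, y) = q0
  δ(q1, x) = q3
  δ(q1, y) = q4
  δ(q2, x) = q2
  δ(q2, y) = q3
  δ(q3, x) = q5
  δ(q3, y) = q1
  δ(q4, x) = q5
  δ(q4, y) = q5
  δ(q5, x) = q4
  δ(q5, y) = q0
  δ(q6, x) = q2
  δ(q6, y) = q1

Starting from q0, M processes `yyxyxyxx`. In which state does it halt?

q0 --y--> q0
q0 --y--> q0
q0 --x--> q5
q5 --y--> q0
q0 --x--> q5
q5 --y--> q0
q0 --x--> q5
q5 --x--> q4

q4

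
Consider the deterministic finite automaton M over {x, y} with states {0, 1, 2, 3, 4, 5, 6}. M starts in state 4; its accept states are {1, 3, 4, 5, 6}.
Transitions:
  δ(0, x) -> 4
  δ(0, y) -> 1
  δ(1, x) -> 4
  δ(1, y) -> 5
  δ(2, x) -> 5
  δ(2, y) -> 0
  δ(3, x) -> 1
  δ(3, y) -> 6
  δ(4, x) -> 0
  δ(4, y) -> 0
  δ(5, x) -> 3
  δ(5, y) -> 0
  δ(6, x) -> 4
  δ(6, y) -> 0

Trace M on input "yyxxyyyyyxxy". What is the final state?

5

4 --y--> 0
0 --y--> 1
1 --x--> 4
4 --x--> 0
0 --y--> 1
1 --y--> 5
5 --y--> 0
0 --y--> 1
1 --y--> 5
5 --x--> 3
3 --x--> 1
1 --y--> 5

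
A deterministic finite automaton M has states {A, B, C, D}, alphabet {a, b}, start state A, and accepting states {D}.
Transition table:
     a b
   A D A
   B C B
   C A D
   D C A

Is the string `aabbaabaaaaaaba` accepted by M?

accepted

A --a--> D
D --a--> C
C --b--> D
D --b--> A
A --a--> D
D --a--> C
C --b--> D
D --a--> C
C --a--> A
A --a--> D
D --a--> C
C --a--> A
A --a--> D
D --b--> A
A --a--> D
End in state D, which is an accepting state.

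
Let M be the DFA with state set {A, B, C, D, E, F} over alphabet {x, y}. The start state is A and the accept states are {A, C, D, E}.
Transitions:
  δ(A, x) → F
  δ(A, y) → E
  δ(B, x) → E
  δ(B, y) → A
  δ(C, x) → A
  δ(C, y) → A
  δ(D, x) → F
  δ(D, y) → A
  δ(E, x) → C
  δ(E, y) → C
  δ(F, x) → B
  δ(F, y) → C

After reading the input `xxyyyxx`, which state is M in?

A --x--> F
F --x--> B
B --y--> A
A --y--> E
E --y--> C
C --x--> A
A --x--> F

F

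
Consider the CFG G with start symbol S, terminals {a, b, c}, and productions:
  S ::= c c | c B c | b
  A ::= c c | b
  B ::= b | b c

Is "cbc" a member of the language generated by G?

yes

S ⇒ cBc ⇒ cbc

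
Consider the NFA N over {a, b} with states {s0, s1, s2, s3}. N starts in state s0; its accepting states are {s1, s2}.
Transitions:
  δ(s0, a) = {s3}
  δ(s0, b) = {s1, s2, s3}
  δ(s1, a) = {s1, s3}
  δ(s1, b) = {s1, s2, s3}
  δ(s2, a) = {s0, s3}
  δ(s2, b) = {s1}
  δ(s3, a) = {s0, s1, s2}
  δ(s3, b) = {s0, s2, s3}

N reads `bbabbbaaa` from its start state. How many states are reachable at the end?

Start: {s0}
read b: {s1, s2, s3}
read b: {s0, s1, s2, s3}
read a: {s0, s1, s2, s3}
read b: {s0, s1, s2, s3}
read b: {s0, s1, s2, s3}
read b: {s0, s1, s2, s3}
read a: {s0, s1, s2, s3}
read a: {s0, s1, s2, s3}
read a: {s0, s1, s2, s3}
Final reachable set {s0, s1, s2, s3} has 4 states.

4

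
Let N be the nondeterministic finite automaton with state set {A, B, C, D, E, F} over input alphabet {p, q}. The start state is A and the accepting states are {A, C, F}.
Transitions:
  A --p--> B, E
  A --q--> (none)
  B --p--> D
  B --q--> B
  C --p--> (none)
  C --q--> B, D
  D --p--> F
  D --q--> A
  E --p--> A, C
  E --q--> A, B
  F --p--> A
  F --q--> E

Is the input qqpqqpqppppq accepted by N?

rejected

Start: {A}
read q: {}
The reachable set is empty and stays empty for the remaining 11 symbols.
Reachable ∩ accepting = {} — empty.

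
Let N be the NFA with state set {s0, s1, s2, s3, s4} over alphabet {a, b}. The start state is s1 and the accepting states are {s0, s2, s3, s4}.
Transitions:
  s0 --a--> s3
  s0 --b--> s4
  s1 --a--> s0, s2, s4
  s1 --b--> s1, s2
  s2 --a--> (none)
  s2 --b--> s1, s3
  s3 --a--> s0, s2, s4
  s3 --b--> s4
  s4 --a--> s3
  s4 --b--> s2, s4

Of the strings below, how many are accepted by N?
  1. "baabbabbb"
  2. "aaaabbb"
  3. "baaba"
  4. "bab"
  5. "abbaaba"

"baabbabbb": accepted
"aaaabbb": accepted
"baaba": accepted
"bab": accepted
"abbaaba": accepted

5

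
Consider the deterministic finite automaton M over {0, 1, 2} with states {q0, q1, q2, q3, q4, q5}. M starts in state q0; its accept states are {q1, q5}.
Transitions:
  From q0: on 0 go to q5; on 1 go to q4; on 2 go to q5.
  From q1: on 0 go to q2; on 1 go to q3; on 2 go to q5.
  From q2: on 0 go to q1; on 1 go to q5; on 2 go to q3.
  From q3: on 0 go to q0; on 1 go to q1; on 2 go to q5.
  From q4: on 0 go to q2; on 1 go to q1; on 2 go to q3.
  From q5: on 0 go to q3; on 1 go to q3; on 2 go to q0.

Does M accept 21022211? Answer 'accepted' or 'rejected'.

q0 --2--> q5
q5 --1--> q3
q3 --0--> q0
q0 --2--> q5
q5 --2--> q0
q0 --2--> q5
q5 --1--> q3
q3 --1--> q1
End in state q1, which is an accepting state.

accepted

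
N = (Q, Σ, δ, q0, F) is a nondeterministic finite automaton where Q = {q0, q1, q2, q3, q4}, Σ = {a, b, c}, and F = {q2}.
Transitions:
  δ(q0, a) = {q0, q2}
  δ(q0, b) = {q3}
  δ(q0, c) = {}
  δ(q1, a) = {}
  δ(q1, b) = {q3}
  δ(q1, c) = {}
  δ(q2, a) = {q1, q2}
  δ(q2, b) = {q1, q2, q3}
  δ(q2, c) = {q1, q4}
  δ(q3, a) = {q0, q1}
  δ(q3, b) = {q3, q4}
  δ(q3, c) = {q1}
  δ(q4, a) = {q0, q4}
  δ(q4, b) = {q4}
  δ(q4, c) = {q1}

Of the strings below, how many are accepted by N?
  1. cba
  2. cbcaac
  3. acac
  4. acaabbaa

cba: rejected
cbcaac: rejected
acac: rejected
acaabbaa: accepted

1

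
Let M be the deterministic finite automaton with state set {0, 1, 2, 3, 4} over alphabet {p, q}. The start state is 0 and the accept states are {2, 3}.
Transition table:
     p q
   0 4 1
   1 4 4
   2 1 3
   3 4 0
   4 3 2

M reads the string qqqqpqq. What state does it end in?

0 --q--> 1
1 --q--> 4
4 --q--> 2
2 --q--> 3
3 --p--> 4
4 --q--> 2
2 --q--> 3

3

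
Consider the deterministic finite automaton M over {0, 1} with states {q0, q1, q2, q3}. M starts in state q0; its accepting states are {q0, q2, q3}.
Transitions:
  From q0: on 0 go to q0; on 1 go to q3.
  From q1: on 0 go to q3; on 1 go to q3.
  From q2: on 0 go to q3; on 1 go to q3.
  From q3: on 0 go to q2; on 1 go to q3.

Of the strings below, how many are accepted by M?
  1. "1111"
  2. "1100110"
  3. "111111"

3

"1111": accepted
"1100110": accepted
"111111": accepted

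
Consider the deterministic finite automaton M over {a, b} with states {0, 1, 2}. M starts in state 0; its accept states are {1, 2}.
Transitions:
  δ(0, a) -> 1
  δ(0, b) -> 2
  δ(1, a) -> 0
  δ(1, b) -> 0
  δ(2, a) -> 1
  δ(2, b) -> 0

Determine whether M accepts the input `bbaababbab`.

rejected

0 --b--> 2
2 --b--> 0
0 --a--> 1
1 --a--> 0
0 --b--> 2
2 --a--> 1
1 --b--> 0
0 --b--> 2
2 --a--> 1
1 --b--> 0
End in state 0, which is not an accepting state.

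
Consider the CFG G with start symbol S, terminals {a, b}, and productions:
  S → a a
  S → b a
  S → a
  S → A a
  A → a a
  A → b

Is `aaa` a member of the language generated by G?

yes

S ⇒ Aa ⇒ aaa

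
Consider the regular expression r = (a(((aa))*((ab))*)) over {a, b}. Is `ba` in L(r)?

no

No split of ba into u·v has a matching u and (((aa))*((ab))*) matching v.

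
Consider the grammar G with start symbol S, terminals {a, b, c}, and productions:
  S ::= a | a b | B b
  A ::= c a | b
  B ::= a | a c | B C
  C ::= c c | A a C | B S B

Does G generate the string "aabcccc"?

no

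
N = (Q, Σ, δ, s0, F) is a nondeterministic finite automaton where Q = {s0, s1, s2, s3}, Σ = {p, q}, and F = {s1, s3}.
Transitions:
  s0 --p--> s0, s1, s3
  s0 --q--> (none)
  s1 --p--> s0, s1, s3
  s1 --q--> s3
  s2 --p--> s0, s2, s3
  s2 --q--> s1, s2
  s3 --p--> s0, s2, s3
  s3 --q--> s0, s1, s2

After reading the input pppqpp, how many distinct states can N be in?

Start: {s0}
read p: {s0, s1, s3}
read p: {s0, s1, s2, s3}
read p: {s0, s1, s2, s3}
read q: {s0, s1, s2, s3}
read p: {s0, s1, s2, s3}
read p: {s0, s1, s2, s3}
Final reachable set {s0, s1, s2, s3} has 4 states.

4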